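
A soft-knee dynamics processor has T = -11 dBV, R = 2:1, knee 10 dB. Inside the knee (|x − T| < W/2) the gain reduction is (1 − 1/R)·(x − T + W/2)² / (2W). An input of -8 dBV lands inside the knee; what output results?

-9.6 dBV

x − T + W/2 = -8 − (-11) + 5 = 8.
GR = (1 − 1/2) × 8² / 20 = 0.5 × 64 / 20 = 1.6 dB.
Output = -8 − 1.6 = -9.6 dBV.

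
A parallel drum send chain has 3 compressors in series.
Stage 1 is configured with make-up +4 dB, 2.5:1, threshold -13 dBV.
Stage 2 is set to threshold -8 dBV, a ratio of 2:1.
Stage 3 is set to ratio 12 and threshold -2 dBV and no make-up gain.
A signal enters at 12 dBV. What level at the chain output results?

Stage 1: overshoot 25 dB → 25/2.5 = 10 dB → -3 dBV; +4 dB make-up → 1 dBV.
Stage 2: 1 dBV is 9 dB over -8 dBV; at 2:1 that becomes 4.5 dB over, giving -3.5 dBV.
Stage 3: below threshold (-3.5 ≤ -2); passes unchanged; output -3.5 dBV.

-3.5 dBV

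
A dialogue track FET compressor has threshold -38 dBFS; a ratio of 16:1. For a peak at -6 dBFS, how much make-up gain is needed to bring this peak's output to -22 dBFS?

Overshoot 32 dB → 32/16 = 2 dB after compression, so the compressed level is -38 + 2 = -36 dBFS.
Make-up = target − compressed = -22 − (-36) = 14 dB.

14 dB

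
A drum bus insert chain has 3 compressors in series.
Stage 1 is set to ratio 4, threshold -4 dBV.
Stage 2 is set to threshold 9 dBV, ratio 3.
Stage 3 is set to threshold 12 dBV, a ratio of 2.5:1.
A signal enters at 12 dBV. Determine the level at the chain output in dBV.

0 dBV

Stage 1: 16 dB above -4 dBV, reduced 4:1 to 4 dB above → 0 dBV.
Stage 2: 0 dBV ≤ 9 dBV, so stage 2 doesn't engage; output 0 dBV.
Stage 3: below threshold (0 ≤ 12); passes unchanged; output 0 dBV.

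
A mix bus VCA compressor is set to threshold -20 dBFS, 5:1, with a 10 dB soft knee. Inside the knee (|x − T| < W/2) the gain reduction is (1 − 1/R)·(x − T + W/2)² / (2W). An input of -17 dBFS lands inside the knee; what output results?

-19.56 dBFS

x − T + W/2 = -17 − (-20) + 5 = 8.
GR = (1 − 1/5) × 8² / 20 = 0.8 × 64 / 20 = 2.56 dB.
Output = -17 − 2.56 = -19.56 dBFS.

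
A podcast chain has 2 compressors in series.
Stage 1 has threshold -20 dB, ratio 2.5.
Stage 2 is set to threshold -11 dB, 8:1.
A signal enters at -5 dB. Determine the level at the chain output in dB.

Stage 1: -5 dB is 15 dB over -20 dB; at 2.5:1 that becomes 6 dB over, giving -14 dB.
Stage 2: -14 dB is at or below the -11 dB threshold — no compression; output -14 dB.

-14 dB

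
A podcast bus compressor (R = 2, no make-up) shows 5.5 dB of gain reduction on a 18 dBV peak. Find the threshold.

7 dBV

Let T be the threshold. Output overshoot = (input overshoot)/R, so 12.5 − T = (18 − T)/2.
2·(12.5 − T) = 18 − T → 1·T = 25 − 18 = 7.
T = 7/1 = 7 dBV.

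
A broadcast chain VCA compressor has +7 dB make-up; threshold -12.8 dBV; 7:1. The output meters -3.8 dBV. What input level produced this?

Remove make-up: -3.8 − 7 = -10.8 dBV.
That's 2 dB above the -12.8 dBV threshold.
Input overshoot = R × output overshoot = 14 dB → input = -12.8 + 14 = 1.2 dBV.

1.2 dBV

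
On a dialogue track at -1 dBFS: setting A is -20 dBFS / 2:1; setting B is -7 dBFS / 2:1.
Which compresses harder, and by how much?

A: 19 dB over, compressed to 9.5 dB over, so 9.5 dB of GR.
B: 6 dB over, compressed to 3 dB over, so 3 dB of GR.
A applies 6.5 dB more gain reduction.

A, by 6.5 dB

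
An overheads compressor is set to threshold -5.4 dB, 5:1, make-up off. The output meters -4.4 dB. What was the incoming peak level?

The compressed level sits -4.4 − (-5.4) = 1 dB over threshold.
Before 5:1 compression the overshoot was 1 × 5 = 5 dB, so input = -5.4 + 5 = -0.4 dB.

-0.4 dB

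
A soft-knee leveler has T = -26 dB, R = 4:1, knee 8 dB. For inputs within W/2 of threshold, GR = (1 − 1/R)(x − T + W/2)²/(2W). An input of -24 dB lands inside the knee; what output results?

-25.6875 dB

x − T + W/2 = -24 − (-26) + 4 = 6.
GR = (1 − 1/4) × 6² / 16 = 0.75 × 36 / 16 = 1.6875 dB.
Output = -24 − 1.6875 = -25.6875 dB.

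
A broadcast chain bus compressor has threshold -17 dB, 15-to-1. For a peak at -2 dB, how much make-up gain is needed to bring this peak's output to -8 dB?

Overshoot 15 dB → 15/15 = 1 dB after compression, so the compressed level is -17 + 1 = -16 dB.
Make-up = target − compressed = -8 − (-16) = 8 dB.

8 dB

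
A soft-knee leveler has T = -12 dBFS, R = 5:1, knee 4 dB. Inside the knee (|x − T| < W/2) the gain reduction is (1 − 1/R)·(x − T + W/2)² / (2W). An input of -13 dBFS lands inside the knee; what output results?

-13.1 dBFS

x − T + W/2 = -13 − (-12) + 2 = 1.
GR = (1 − 1/5) × 1² / 8 = 0.8 × 1 / 8 = 0.1 dB.
Output = -13 − 0.1 = -13.1 dBFS.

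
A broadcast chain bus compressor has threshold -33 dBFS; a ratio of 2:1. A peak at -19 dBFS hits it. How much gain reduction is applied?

7 dB

Overshoot = -19 − (-33) = 14 dB.
At 2:1, output sits 14/2 = 7 dB above threshold.
GR = overshoot in − overshoot out = 14 − 7 = 7 dB.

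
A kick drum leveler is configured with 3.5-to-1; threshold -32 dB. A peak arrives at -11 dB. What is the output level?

Overshoot: -11 − (-32) = 21 dB.
At 3.5:1 the overshoot is divided by 3.5, leaving 6 dB above threshold.
So the level is -32 + 6 = -26 dB.

-26 dB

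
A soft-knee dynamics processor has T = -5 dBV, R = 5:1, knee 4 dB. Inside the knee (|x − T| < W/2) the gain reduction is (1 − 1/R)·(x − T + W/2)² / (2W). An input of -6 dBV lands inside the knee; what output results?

-6.1 dBV

x − T + W/2 = -6 − (-5) + 2 = 1.
GR = (1 − 1/5) × 1² / 8 = 0.8 × 1 / 8 = 0.1 dB.
Output = -6 − 0.1 = -6.1 dBV.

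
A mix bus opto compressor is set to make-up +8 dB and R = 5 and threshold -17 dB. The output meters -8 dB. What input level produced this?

-12 dB

Stripping the +8 dB make-up gives -16 dB at the gain stage.
Post-compression overshoot = -16 − (-17) = 1 dB.
Undo the ratio: input overshoot = 1 × 5 = 5 dB, giving input = -12 dB.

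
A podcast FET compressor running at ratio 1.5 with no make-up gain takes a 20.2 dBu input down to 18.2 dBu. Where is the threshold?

14.2 dBu

Let T be the threshold. Output overshoot = (input overshoot)/R, so 18.2 − T = (20.2 − T)/1.5.
1.5·(18.2 − T) = 20.2 − T → 0.5·T = 27.3 − 20.2 = 7.1.
T = 7.1/0.5 = 14.2 dBu.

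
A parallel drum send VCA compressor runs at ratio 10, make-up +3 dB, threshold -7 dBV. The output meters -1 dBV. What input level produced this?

23 dBV

Remove make-up: -1 − 3 = -4 dBV.
The compressed level sits -4 − (-7) = 3 dB over threshold.
Undo the ratio: input overshoot = 3 × 10 = 30 dB, giving input = 23 dBV.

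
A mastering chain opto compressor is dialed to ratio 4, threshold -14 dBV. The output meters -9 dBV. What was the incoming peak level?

6 dBV

That's 5 dB above the -14 dBV threshold.
Undo the ratio: input overshoot = 5 × 4 = 20 dB, giving input = 6 dBV.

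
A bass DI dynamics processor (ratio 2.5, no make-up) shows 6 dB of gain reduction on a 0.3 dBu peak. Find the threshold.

-9.7 dBu

Gain reduction = 0.3 − (-5.7) = 6 dB; output overshoot = GR / (R − 1) = 6 / 1.5 = 4 dB.
Threshold = output − output overshoot = -5.7 − 4 = -9.7 dBu.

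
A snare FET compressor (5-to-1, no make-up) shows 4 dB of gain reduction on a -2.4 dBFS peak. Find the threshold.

-7.4 dBFS

Input is 5 dB above T (since output overshoot × R = input overshoot: (-6.4 − T)·5 = -2.4 − T gives T = -7.4 dBFS).
Check: -7.4 + (-2.4 − (-7.4))/5 = -7.4 + 1 = -6.4 dBFS. ✓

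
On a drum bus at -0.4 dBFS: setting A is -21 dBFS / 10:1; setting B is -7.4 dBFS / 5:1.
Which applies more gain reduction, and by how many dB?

A, by 12.94 dB

A: GR = 20.6 − 20.6/10 = 18.54 dB.
B: GR = 7 − 7/5 = 5.6 dB.
A applies 12.94 dB more gain reduction.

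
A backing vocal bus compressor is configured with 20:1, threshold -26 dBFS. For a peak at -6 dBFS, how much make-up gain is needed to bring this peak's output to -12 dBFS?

Without make-up, output = threshold + overshoot/20 = -26 + 1 = -25 dBFS.
Gap to target: 13 dB.

13 dB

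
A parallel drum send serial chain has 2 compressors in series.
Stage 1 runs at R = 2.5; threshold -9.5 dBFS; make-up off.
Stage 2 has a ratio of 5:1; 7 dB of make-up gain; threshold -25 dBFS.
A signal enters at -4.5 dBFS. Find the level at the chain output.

Stage 1: -4.5 dBFS is 5 dB over -9.5 dBFS; at 2.5:1 that becomes 2 dB over, giving -7.5 dBFS.
Stage 2: -7.5 dBFS is 17.5 dB over -25 dBFS; at 5:1 that becomes 3.5 dB over, giving -21.5 dBFS; +7 dB make-up → -14.5 dBFS.

-14.5 dBFS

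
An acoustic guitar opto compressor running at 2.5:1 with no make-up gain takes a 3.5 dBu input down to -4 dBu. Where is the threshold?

Input is 12.5 dB above T (since output overshoot × R = input overshoot: (-4 − T)·2.5 = 3.5 − T gives T = -9 dBu).
Check: -9 + (3.5 − (-9))/2.5 = -9 + 5 = -4 dBu. ✓

-9 dBu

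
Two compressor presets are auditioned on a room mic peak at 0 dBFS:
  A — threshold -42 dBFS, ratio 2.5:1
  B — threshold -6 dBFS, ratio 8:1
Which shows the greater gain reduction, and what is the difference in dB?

A, by 19.95 dB

A: 42 dB over, compressed to 16.8 dB over, so 25.2 dB of GR.
B: 6 dB over, compressed to 0.75 dB over, so 5.25 dB of GR.
A reduces 19.95 dB more.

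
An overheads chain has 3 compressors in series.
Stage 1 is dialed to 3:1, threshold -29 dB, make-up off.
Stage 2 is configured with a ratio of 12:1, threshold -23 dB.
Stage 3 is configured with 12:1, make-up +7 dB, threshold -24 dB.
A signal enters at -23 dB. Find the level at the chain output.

Stage 1: overshoot 6 dB → 6/3 = 2 dB → -27 dB.
Stage 2: below threshold (-27 ≤ -23); passes unchanged; output -27 dB.
Stage 3: -27 dB ≤ -24 dB, so stage 3 doesn't engage; make-up brings it to -20 dB.

-20 dB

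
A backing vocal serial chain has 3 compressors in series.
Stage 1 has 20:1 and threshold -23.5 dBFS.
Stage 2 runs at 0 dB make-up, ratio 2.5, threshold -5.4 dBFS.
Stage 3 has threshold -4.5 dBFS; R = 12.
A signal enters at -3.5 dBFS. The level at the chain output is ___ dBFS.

Stage 1: overshoot 20 dB → 20/20 = 1 dB → -22.5 dBFS.
Stage 2: -22.5 dBFS is at or below the -5.4 dBFS threshold — no compression; output -22.5 dBFS.
Stage 3: -22.5 dBFS ≤ -4.5 dBFS, so stage 3 doesn't engage; output -22.5 dBFS.

-22.5 dBFS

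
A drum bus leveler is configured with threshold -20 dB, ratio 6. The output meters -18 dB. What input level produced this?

-8 dB

The compressed level sits -18 − (-20) = 2 dB over threshold.
Before 6:1 compression the overshoot was 2 × 6 = 12 dB, so input = -20 + 12 = -8 dB.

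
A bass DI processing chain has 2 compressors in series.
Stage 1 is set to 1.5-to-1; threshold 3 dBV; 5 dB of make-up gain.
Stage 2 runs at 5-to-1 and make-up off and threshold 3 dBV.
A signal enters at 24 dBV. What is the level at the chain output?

6.8 dBV

Stage 1: overshoot 21 dB → 21/1.5 = 14 dB → 17 dBV; +5 dB make-up → 22 dBV.
Stage 2: overshoot 19 dB → 19/5 = 3.8 dB → 6.8 dBV.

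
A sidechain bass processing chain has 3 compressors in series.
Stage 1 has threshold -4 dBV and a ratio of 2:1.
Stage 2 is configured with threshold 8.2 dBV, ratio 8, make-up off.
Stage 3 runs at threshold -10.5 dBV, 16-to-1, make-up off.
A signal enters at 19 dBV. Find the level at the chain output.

-9.375 dBV

Stage 1: 19 dBV is 23 dB over -4 dBV; at 2:1 that becomes 11.5 dB over, giving 7.5 dBV.
Stage 2: 7.5 dBV is at or below the 8.2 dBV threshold — no compression; output 7.5 dBV.
Stage 3: 7.5 dBV is 18 dB over -10.5 dBV; at 16:1 that becomes 1.125 dB over, giving -9.375 dBV.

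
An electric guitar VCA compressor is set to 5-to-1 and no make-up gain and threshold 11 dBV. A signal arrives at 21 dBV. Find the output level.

Overshoot: 21 − 11 = 10 dB.
5:1 compression reduces that to 10/5 = 2 dB over.
So the level is 11 + 2 = 13 dBV.

13 dBV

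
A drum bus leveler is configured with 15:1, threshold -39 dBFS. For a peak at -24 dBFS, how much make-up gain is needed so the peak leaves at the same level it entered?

14 dB

Without make-up, output = threshold + overshoot/15 = -39 + 1 = -38 dBFS.
Gap to target: 14 dB.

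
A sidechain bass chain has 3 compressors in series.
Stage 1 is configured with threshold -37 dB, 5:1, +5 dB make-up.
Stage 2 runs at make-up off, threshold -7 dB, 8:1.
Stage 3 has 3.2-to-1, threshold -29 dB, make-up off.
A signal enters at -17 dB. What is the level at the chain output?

Stage 1: -17 dB is 20 dB over -37 dB; at 5:1 that becomes 4 dB over, giving -33 dB; +5 dB make-up → -28 dB.
Stage 2: below threshold (-28 ≤ -7); passes unchanged; output -28 dB.
Stage 3: 1 dB above -29 dB, reduced 3.2:1 to 0.3125 dB above → -28.6875 dB.

-28.6875 dB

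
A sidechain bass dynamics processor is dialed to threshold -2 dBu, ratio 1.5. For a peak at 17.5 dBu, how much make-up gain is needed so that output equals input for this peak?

The peak compresses to -2 + 19.5/1.5 = 11 dBu.
To reach 17.5 dBu requires 17.5 − 11 = 6.5 dB of make-up.

6.5 dB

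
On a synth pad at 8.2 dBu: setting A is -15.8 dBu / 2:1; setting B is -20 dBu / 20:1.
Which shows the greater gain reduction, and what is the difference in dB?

B, by 14.79 dB

A: 24 dB over, compressed to 12 dB over, so 12 dB of GR.
B: 28.2 dB over, compressed to 1.41 dB over, so 26.79 dB of GR.
B applies 14.79 dB more gain reduction.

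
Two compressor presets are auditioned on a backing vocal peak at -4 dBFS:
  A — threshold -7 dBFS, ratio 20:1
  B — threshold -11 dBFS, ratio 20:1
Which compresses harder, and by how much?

A: overshoot 3 dB → output overshoot 0.15 dB → GR 2.85 dB.
B: overshoot 7 dB → output overshoot 0.35 dB → GR 6.65 dB.
Difference: 3.8 dB in favour of B.

B, by 3.8 dB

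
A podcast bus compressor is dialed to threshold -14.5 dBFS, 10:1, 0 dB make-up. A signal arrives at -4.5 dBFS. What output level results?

-13.5 dBFS

-4.5 dBFS sits 10 dB over threshold.
At 10:1 the overshoot is divided by 10, leaving 1 dB above threshold.
So the level is -14.5 + 1 = -13.5 dBFS.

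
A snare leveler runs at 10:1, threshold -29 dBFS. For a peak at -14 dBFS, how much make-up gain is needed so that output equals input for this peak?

13.5 dB

Without make-up, output = threshold + overshoot/10 = -29 + 1.5 = -27.5 dBFS.
Gap to target: 13.5 dB.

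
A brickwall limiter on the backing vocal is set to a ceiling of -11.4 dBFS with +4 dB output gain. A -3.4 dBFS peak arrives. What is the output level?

-7.4 dBFS

A brickwall limiter is an ∞:1 compressor: any input above the ceiling is clamped to -11.4 dBFS.
Output gain then adds 4 dB: -11.4 + 4 = -7.4 dBFS.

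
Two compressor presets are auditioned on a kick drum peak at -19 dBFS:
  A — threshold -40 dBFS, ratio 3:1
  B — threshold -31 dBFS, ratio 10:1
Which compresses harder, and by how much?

A, by 3.2 dB

A: GR = 21 − 21/3 = 14 dB.
B: GR = 12 − 12/10 = 10.8 dB.
A applies 3.2 dB more gain reduction.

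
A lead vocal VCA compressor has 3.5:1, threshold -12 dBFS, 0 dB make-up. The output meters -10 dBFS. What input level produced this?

The compressed level sits -10 − (-12) = 2 dB over threshold.
Input overshoot = R × output overshoot = 7 dB → input = -12 + 7 = -5 dBFS.

-5 dBFS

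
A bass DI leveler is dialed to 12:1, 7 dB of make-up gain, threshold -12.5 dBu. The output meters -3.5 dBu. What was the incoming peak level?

Remove make-up: -3.5 − 7 = -10.5 dBu.
Post-compression overshoot = -10.5 − (-12.5) = 2 dB.
Input overshoot = R × output overshoot = 24 dB → input = -12.5 + 24 = 11.5 dBu.

11.5 dBu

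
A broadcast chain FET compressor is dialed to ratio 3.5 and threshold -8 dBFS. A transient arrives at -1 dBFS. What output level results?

The input is 7 dB above the -8 dBFS threshold.
The 7 dB excess becomes 2 dB after 3.5:1 reduction.
So the level is -8 + 2 = -6 dBFS.

-6 dBFS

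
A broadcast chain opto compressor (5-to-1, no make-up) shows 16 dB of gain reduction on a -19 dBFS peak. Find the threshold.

-39 dBFS

Let T be the threshold. Output overshoot = (input overshoot)/R, so -35 − T = (-19 − T)/5.
5·(-35 − T) = -19 − T → 4·T = -175 − (-19) = -156.
T = -156/4 = -39 dBFS.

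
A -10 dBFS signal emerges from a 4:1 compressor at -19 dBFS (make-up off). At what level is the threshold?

Gain reduction = -10 − (-19) = 9 dB; output overshoot = GR / (R − 1) = 9 / 3 = 3 dB.
Threshold = output − output overshoot = -19 − 3 = -22 dBFS.

-22 dBFS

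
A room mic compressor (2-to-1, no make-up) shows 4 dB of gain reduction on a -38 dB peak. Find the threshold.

Let T be the threshold. Output overshoot = (input overshoot)/R, so -42 − T = (-38 − T)/2.
2·(-42 − T) = -38 − T → 1·T = -84 − (-38) = -46.
T = -46/1 = -46 dB.

-46 dB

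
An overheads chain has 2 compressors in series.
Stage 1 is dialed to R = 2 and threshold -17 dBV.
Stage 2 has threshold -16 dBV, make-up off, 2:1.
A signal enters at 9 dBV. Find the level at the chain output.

Stage 1: 9 dBV is 26 dB over -17 dBV; at 2:1 that becomes 13 dB over, giving -4 dBV.
Stage 2: 12 dB above -16 dBV, reduced 2:1 to 6 dB above → -10 dBV.

-10 dBV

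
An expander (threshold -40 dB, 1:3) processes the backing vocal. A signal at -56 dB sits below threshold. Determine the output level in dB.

The input is 16 dB below the -40 dB threshold.
A 1:3 expander multiplies undershoot by 3: 16 × 3 = 48 dB below threshold.
Output = -40 − 48 = -88 dB.

-88 dB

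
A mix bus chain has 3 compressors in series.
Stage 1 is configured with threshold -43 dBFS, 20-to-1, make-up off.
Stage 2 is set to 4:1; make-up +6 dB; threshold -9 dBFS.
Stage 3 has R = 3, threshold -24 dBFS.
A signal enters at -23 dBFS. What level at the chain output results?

Stage 1: -23 dBFS is 20 dB over -43 dBFS; at 20:1 that becomes 1 dB over, giving -42 dBFS.
Stage 2: below threshold (-42 ≤ -9); passes unchanged; make-up brings it to -36 dBFS.
Stage 3: -36 dBFS is at or below the -24 dBFS threshold — no compression; output -36 dBFS.

-36 dBFS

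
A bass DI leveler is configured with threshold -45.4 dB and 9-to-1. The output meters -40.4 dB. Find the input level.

The compressed level sits -40.4 − (-45.4) = 5 dB over threshold.
Before 9:1 compression the overshoot was 5 × 9 = 45 dB, so input = -45.4 + 45 = -0.4 dB.

-0.4 dB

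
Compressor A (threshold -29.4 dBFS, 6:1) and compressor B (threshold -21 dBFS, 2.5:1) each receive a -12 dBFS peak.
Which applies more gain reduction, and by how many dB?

A: 17.4 dB over, compressed to 2.9 dB over, so 14.5 dB of GR.
B: 9 dB over, compressed to 3.6 dB over, so 5.4 dB of GR.
A applies 9.1 dB more gain reduction.

A, by 9.1 dB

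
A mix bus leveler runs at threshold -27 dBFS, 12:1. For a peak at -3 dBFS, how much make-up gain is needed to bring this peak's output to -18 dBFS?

Overshoot 24 dB → 24/12 = 2 dB after compression, so the compressed level is -27 + 2 = -25 dBFS.
Make-up = target − compressed = -18 − (-25) = 7 dB.

7 dB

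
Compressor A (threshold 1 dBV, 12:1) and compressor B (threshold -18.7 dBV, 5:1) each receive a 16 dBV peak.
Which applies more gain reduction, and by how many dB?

B, by 14.01 dB

A: GR = 15 − 15/12 = 13.75 dB.
B: GR = 34.7 − 34.7/5 = 27.76 dB.
B reduces 14.01 dB more.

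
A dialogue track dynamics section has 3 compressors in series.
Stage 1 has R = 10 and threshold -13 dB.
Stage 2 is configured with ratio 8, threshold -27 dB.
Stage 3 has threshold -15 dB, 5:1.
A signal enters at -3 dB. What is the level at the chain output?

Stage 1: 10 dB above -13 dB, reduced 10:1 to 1 dB above → -12 dB.
Stage 2: 15 dB above -27 dB, reduced 8:1 to 1.875 dB above → -25.125 dB.
Stage 3: -25.125 dB ≤ -15 dB, so stage 3 doesn't engage; output -25.125 dB.

-25.125 dB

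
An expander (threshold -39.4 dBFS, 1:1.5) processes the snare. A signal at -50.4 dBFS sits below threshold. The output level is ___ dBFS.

Undershoot = (-39.4) − (-50.4) = 11 dB.
At 1:1.5, that expands to 16.5 dB under threshold.
Output = -39.4 − 16.5 = -55.9 dBFS.

-55.9 dBFS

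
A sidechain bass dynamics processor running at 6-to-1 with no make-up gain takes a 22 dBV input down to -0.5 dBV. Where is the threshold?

-5 dBV

Let T be the threshold. Output overshoot = (input overshoot)/R, so -0.5 − T = (22 − T)/6.
6·(-0.5 − T) = 22 − T → 5·T = -3 − 22 = -25.
T = -25/5 = -5 dBV.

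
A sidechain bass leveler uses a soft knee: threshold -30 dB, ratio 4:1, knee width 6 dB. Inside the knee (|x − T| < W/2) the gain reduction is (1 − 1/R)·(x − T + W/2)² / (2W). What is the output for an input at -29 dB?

-30 dB

x − T + W/2 = -29 − (-30) + 3 = 4.
GR = (1 − 1/4) × 4² / 12 = 0.75 × 16 / 12 = 1 dB.
Output = -29 − 1 = -30 dB.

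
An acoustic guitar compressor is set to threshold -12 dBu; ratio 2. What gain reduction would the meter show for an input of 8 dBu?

The signal is 20 dB above threshold.
A 2:1 ratio leaves 10 dB of that excess.
So the signal is attenuated by 20 − 10 = 10 dB.

10 dB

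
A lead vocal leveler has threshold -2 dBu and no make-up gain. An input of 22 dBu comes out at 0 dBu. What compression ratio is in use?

12:1

Input overshoot = 22 − (-2) = 24 dB; output overshoot = 0 − (-2) = 2 dB.
Ratio = 24 / 2 = 12.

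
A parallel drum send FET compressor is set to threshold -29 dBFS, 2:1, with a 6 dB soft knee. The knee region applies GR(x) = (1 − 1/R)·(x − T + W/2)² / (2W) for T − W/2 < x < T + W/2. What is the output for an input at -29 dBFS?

-29.375 dBFS

x − T + W/2 = -29 − (-29) + 3 = 3.
GR = (1 − 1/2) × 3² / 12 = 0.5 × 9 / 12 = 0.375 dB.
Output = -29 − 0.375 = -29.375 dBFS.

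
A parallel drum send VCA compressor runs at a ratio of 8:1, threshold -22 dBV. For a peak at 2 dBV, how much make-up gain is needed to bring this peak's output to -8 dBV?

11 dB

Overshoot 24 dB → 24/8 = 3 dB after compression, so the compressed level is -22 + 3 = -19 dBV.
Make-up = target − compressed = -8 − (-19) = 11 dB.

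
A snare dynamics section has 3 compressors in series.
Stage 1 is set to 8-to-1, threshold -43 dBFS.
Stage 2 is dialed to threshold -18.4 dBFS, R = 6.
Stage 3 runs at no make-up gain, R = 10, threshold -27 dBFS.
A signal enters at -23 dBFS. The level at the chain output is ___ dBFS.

Stage 1: 20 dB above -43 dBFS, reduced 8:1 to 2.5 dB above → -40.5 dBFS.
Stage 2: below threshold (-40.5 ≤ -18.4); passes unchanged; output -40.5 dBFS.
Stage 3: below threshold (-40.5 ≤ -27); passes unchanged; output -40.5 dBFS.

-40.5 dBFS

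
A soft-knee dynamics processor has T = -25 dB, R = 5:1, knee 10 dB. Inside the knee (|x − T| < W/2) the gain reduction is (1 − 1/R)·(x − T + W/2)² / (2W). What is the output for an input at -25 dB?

x − T + W/2 = -25 − (-25) + 5 = 5.
GR = (1 − 1/5) × 5² / 20 = 0.8 × 25 / 20 = 1 dB.
Output = -25 − 1 = -26 dB.

-26 dB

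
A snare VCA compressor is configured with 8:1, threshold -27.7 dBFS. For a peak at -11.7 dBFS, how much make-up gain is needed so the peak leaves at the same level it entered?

Without make-up, output = threshold + overshoot/8 = -27.7 + 2 = -25.7 dBFS.
Gap to target: 14 dB.

14 dB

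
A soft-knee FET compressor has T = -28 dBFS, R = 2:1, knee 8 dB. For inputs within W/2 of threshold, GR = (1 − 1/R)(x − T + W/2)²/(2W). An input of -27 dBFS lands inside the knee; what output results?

-27.78125 dBFS

x − T + W/2 = -27 − (-28) + 4 = 5.
GR = (1 − 1/2) × 5² / 16 = 0.5 × 25 / 16 = 0.78125 dB.
Output = -27 − 0.78125 = -27.78125 dBFS.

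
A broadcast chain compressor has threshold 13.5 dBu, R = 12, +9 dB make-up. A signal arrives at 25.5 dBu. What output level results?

23.5 dBu

25.5 dBu sits 12 dB over threshold.
At 12:1 the overshoot is divided by 12, leaving 1 dB above threshold.
That puts the output at 14.5 dBu; make-up adds 9 dB, giving 23.5 dBu.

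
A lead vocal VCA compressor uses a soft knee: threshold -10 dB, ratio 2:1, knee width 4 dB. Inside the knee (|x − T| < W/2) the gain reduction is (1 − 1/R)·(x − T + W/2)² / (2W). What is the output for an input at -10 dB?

x − T + W/2 = -10 − (-10) + 2 = 2.
GR = (1 − 1/2) × 2² / 8 = 0.5 × 4 / 8 = 0.25 dB.
Output = -10 − 0.25 = -10.25 dB.

-10.25 dB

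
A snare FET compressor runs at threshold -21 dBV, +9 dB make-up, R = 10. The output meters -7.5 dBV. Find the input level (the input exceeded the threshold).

Remove make-up: -7.5 − 9 = -16.5 dBV.
That's 4.5 dB above the -21 dBV threshold.
Undo the ratio: input overshoot = 4.5 × 10 = 45 dB, giving input = 24 dBV.

24 dBV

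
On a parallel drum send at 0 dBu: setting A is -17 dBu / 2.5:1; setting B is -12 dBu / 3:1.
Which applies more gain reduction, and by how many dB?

A: GR = 17 − 17/2.5 = 10.2 dB.
B: GR = 12 − 12/3 = 8 dB.
A applies 2.2 dB more gain reduction.

A, by 2.2 dB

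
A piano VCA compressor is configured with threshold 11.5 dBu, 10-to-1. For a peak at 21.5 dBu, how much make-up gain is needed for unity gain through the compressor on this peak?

9 dB

The peak compresses to 11.5 + 10/10 = 12.5 dBu.
To reach 21.5 dBu requires 21.5 − 12.5 = 9 dB of make-up.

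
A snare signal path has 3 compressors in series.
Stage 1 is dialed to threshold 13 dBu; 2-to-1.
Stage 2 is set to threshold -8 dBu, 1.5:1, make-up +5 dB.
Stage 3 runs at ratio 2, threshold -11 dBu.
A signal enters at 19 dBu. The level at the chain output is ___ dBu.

Stage 1: 6 dB above 13 dBu, reduced 2:1 to 3 dB above → 16 dBu.
Stage 2: 16 dBu is 24 dB over -8 dBu; at 1.5:1 that becomes 16 dB over, giving 8 dBu; +5 dB make-up → 13 dBu.
Stage 3: 24 dB above -11 dBu, reduced 2:1 to 12 dB above → 1 dBu.

1 dBu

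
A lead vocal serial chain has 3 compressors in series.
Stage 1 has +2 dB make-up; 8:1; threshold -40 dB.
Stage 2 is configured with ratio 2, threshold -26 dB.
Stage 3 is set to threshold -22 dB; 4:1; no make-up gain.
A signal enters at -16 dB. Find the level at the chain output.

Stage 1: overshoot 24 dB → 24/8 = 3 dB → -37 dB; +2 dB make-up → -35 dB.
Stage 2: below threshold (-35 ≤ -26); passes unchanged; output -35 dB.
Stage 3: -35 dB is at or below the -22 dB threshold — no compression; output -35 dB.

-35 dB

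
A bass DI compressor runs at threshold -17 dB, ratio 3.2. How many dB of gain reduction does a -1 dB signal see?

Overshoot = -1 − (-17) = 16 dB.
A 3.2:1 ratio leaves 5 dB of that excess.
Gain reduction = 16 − 5 = 11 dB.

11 dB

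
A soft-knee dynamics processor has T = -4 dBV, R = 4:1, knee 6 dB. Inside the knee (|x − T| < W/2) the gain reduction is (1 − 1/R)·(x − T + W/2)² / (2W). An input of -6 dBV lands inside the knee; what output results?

x − T + W/2 = -6 − (-4) + 3 = 1.
GR = (1 − 1/4) × 1² / 12 = 0.75 × 1 / 12 = 0.0625 dB.
Output = -6 − 0.0625 = -6.0625 dBV.

-6.0625 dBV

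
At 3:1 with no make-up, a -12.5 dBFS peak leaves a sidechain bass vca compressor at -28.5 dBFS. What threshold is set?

-36.5 dBFS

Let T be the threshold. Output overshoot = (input overshoot)/R, so -28.5 − T = (-12.5 − T)/3.
3·(-28.5 − T) = -12.5 − T → 2·T = -85.5 − (-12.5) = -73.
T = -73/2 = -36.5 dBFS.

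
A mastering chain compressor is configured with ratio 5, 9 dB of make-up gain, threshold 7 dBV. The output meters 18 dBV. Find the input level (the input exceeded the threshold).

17 dBV

Stripping the +9 dB make-up gives 9 dBV at the gain stage.
That's 2 dB above the 7 dBV threshold.
Before 5:1 compression the overshoot was 2 × 5 = 10 dB, so input = 7 + 10 = 17 dBV.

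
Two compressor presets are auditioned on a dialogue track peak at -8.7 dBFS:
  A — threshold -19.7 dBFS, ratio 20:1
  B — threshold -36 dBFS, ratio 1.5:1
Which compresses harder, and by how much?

A: overshoot 11 dB → output overshoot 0.55 dB → GR 10.45 dB.
B: overshoot 27.3 dB → output overshoot 18.2 dB → GR 9.1 dB.
A applies 1.35 dB more gain reduction.

A, by 1.35 dB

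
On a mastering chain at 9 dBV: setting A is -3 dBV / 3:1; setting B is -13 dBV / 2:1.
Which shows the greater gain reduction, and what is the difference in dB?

A: overshoot 12 dB → output overshoot 4 dB → GR 8 dB.
B: overshoot 22 dB → output overshoot 11 dB → GR 11 dB.
B reduces 3 dB more.

B, by 3 dB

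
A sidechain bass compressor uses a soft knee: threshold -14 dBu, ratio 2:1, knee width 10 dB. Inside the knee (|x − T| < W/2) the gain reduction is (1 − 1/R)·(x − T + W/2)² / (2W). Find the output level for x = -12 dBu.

-13.225 dBu

x − T + W/2 = -12 − (-14) + 5 = 7.
GR = (1 − 1/2) × 7² / 20 = 0.5 × 49 / 20 = 1.225 dB.
Output = -12 − 1.225 = -13.225 dBu.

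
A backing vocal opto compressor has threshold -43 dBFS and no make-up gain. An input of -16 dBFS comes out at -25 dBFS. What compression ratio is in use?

1.5:1

Input overshoot = -16 − (-43) = 27 dB; output overshoot = -25 − (-43) = 18 dB.
Ratio = 27 / 18 = 1.5.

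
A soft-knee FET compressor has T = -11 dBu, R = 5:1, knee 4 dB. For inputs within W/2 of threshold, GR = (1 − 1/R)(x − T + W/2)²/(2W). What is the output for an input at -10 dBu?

x − T + W/2 = -10 − (-11) + 2 = 3.
GR = (1 − 1/5) × 3² / 8 = 0.8 × 9 / 8 = 0.9 dB.
Output = -10 − 0.9 = -10.9 dBu.

-10.9 dBu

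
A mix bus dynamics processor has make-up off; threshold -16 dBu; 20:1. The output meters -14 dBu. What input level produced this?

24 dBu

The compressed level sits -14 − (-16) = 2 dB over threshold.
Undo the ratio: input overshoot = 2 × 20 = 40 dB, giving input = 24 dBu.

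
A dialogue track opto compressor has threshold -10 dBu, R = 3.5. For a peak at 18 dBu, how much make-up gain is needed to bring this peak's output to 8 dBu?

Without make-up, output = threshold + overshoot/3.5 = -10 + 8 = -2 dBu.
Gap to target: 10 dB.

10 dB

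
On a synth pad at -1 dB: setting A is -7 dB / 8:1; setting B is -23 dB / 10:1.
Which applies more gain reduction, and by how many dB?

B, by 14.55 dB

A: 6 dB over, compressed to 0.75 dB over, so 5.25 dB of GR.
B: 22 dB over, compressed to 2.2 dB over, so 19.8 dB of GR.
B reduces 14.55 dB more.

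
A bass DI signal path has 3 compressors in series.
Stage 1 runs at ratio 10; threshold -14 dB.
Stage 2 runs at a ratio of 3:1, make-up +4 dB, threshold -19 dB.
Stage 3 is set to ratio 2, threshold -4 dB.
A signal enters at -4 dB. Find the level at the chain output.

-13 dB

Stage 1: -4 dB is 10 dB over -14 dB; at 10:1 that becomes 1 dB over, giving -13 dB.
Stage 2: -13 dB is 6 dB over -19 dB; at 3:1 that becomes 2 dB over, giving -17 dB; +4 dB make-up → -13 dB.
Stage 3: -13 dB ≤ -4 dB, so stage 3 doesn't engage; output -13 dB.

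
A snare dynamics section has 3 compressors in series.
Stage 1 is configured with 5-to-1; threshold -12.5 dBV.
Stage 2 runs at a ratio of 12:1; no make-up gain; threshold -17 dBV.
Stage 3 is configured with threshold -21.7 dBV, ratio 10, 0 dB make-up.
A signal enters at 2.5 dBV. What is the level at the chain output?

-21.1675 dBV

Stage 1: overshoot 15 dB → 15/5 = 3 dB → -9.5 dBV.
Stage 2: 7.5 dB above -17 dBV, reduced 12:1 to 0.625 dB above → -16.375 dBV.
Stage 3: -16.375 dBV is 5.325 dB over -21.7 dBV; at 10:1 that becomes 0.5325 dB over, giving -21.1675 dBV.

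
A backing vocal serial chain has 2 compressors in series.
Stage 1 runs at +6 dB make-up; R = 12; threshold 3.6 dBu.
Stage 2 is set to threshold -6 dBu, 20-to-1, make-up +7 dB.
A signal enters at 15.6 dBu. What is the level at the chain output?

Stage 1: 12 dB above 3.6 dBu, reduced 12:1 to 1 dB above → 4.6 dBu; +6 dB make-up → 10.6 dBu.
Stage 2: overshoot 16.6 dB → 16.6/20 = 0.83 dB → -5.17 dBu; +7 dB make-up → 1.83 dBu.

1.83 dBu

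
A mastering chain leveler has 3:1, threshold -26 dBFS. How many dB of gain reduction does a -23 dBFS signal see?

2 dB

Overshoot = -23 − (-26) = 3 dB.
A 3:1 ratio leaves 1 dB of that excess.
GR = overshoot in − overshoot out = 3 − 1 = 2 dB.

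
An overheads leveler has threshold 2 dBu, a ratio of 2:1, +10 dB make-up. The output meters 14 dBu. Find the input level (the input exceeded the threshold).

Remove make-up: 14 − 10 = 4 dBu.
The compressed level sits 4 − 2 = 2 dB over threshold.
Before 2:1 compression the overshoot was 2 × 2 = 4 dB, so input = 2 + 4 = 6 dBu.

6 dBu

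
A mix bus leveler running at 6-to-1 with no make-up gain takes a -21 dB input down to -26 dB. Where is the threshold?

-27 dB

Input is 6 dB above T (since output overshoot × R = input overshoot: (-26 − T)·6 = -21 − T gives T = -27 dB).
Check: -27 + (-21 − (-27))/6 = -27 + 1 = -26 dB. ✓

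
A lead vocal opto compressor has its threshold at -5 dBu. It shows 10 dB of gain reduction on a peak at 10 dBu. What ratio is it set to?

3:1

Input overshoot = 10 − (-5) = 15 dB.
Output overshoot = 15 − 10 = 5 dB.
Ratio = input overshoot / output overshoot = 15 / 5 = 3.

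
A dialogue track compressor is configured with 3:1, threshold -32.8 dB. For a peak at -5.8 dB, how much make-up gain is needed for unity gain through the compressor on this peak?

Overshoot 27 dB → 27/3 = 9 dB after compression, so the compressed level is -32.8 + 9 = -23.8 dB.
Make-up = target − compressed = -5.8 − (-23.8) = 18 dB.

18 dB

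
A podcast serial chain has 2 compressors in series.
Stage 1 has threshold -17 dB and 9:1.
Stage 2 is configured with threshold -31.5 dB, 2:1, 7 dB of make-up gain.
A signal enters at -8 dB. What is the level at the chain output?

Stage 1: -8 dB is 9 dB over -17 dB; at 9:1 that becomes 1 dB over, giving -16 dB.
Stage 2: 15.5 dB above -31.5 dB, reduced 2:1 to 7.75 dB above → -23.75 dB; +7 dB make-up → -16.75 dB.

-16.75 dB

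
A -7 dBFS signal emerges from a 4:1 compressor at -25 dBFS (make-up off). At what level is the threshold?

Gain reduction = -7 − (-25) = 18 dB; output overshoot = GR / (R − 1) = 18 / 3 = 6 dB.
Threshold = output − output overshoot = -25 − 6 = -31 dBFS.

-31 dBFS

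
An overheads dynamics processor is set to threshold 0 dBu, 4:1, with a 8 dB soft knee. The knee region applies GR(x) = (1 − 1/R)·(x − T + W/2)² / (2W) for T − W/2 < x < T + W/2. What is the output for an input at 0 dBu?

x − T + W/2 = 0 − 0 + 4 = 4.
GR = (1 − 1/4) × 4² / 16 = 0.75 × 16 / 16 = 0.75 dB.
Output = 0 − 0.75 = -0.75 dBu.

-0.75 dBu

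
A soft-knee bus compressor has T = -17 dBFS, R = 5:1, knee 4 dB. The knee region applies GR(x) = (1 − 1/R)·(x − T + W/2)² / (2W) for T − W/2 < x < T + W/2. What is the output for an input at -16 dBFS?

x − T + W/2 = -16 − (-17) + 2 = 3.
GR = (1 − 1/5) × 3² / 8 = 0.8 × 9 / 8 = 0.9 dB.
Output = -16 − 0.9 = -16.9 dBFS.

-16.9 dBFS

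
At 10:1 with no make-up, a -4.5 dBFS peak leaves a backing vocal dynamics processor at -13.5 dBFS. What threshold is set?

Let T be the threshold. Output overshoot = (input overshoot)/R, so -13.5 − T = (-4.5 − T)/10.
10·(-13.5 − T) = -4.5 − T → 9·T = -135 − (-4.5) = -130.5.
T = -130.5/9 = -14.5 dBFS.

-14.5 dBFS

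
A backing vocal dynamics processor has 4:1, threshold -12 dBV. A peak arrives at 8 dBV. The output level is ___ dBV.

-7 dBV

The input is 20 dB above the -12 dBV threshold.
At 4:1 the overshoot is divided by 4, leaving 5 dB above threshold.
So the level is -12 + 5 = -7 dBV.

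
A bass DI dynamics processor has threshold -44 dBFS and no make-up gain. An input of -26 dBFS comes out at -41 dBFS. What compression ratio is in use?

6:1

Input overshoot = -26 − (-44) = 18 dB; output overshoot = -41 − (-44) = 3 dB.
Ratio = 18 / 3 = 6.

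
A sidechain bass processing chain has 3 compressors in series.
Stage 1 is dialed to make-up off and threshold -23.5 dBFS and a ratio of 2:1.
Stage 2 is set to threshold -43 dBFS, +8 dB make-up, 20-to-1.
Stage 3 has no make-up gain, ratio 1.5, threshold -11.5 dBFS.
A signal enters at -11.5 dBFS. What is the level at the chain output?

Stage 1: 12 dB above -23.5 dBFS, reduced 2:1 to 6 dB above → -17.5 dBFS.
Stage 2: -17.5 dBFS is 25.5 dB over -43 dBFS; at 20:1 that becomes 1.275 dB over, giving -41.725 dBFS; +8 dB make-up → -33.725 dBFS.
Stage 3: -33.725 dBFS is at or below the -11.5 dBFS threshold — no compression; output -33.725 dBFS.

-33.725 dBFS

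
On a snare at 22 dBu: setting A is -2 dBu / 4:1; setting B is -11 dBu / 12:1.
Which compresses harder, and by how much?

B, by 12.25 dB

A: overshoot 24 dB → output overshoot 6 dB → GR 18 dB.
B: overshoot 33 dB → output overshoot 2.75 dB → GR 30.25 dB.
Difference: 12.25 dB in favour of B.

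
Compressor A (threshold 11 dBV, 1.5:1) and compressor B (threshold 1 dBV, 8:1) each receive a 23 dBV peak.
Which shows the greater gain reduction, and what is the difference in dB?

B, by 15.25 dB

A: overshoot 12 dB → output overshoot 8 dB → GR 4 dB.
B: overshoot 22 dB → output overshoot 2.75 dB → GR 19.25 dB.
B applies 15.25 dB more gain reduction.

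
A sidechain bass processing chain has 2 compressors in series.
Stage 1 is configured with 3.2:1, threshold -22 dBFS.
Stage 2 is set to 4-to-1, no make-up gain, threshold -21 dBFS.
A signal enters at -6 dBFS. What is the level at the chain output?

-20 dBFS

Stage 1: -6 dBFS is 16 dB over -22 dBFS; at 3.2:1 that becomes 5 dB over, giving -17 dBFS.
Stage 2: 4 dB above -21 dBFS, reduced 4:1 to 1 dB above → -20 dBFS.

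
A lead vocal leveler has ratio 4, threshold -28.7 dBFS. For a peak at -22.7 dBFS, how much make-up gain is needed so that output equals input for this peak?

4.5 dB

Without make-up, output = threshold + overshoot/4 = -28.7 + 1.5 = -27.2 dBFS.
Gap to target: 4.5 dB.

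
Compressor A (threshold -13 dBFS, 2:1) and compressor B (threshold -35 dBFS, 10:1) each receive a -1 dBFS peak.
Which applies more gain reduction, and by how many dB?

A: overshoot 12 dB → output overshoot 6 dB → GR 6 dB.
B: overshoot 34 dB → output overshoot 3.4 dB → GR 30.6 dB.
B applies 24.6 dB more gain reduction.

B, by 24.6 dB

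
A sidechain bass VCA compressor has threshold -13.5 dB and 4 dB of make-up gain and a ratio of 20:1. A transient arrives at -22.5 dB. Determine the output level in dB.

-22.5 dB is 9 dB below the -13.5 dB threshold, so no gain reduction is applied.
Make-up gain adds 4 dB: -22.5 + 4 = -18.5 dB.

-18.5 dB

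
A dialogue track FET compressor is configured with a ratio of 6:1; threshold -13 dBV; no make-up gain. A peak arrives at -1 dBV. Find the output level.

-11 dBV

-1 dBV sits 12 dB over threshold.
At 6:1 the overshoot is divided by 6, leaving 2 dB above threshold.
That puts the output at -11 dBV.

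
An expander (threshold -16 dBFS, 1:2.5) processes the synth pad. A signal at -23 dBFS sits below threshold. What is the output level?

Undershoot = (-16) − (-23) = 7 dB.
At 1:2.5, that expands to 17.5 dB under threshold.
Output = -16 − 17.5 = -33.5 dBFS.

-33.5 dBFS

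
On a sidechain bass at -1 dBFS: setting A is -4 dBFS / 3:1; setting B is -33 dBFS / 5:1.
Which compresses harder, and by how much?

B, by 23.6 dB

A: GR = 3 − 3/3 = 2 dB.
B: GR = 32 − 32/5 = 25.6 dB.
B applies 23.6 dB more gain reduction.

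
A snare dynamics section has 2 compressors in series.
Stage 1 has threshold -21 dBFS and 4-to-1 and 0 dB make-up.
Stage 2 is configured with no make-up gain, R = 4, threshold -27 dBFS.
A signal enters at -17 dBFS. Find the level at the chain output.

Stage 1: 4 dB above -21 dBFS, reduced 4:1 to 1 dB above → -20 dBFS.
Stage 2: -20 dBFS is 7 dB over -27 dBFS; at 4:1 that becomes 1.75 dB over, giving -25.25 dBFS.

-25.25 dBFS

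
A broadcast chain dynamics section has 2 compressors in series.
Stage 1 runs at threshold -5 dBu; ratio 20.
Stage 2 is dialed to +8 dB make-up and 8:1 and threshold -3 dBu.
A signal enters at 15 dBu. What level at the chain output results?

4 dBu

Stage 1: 15 dBu is 20 dB over -5 dBu; at 20:1 that becomes 1 dB over, giving -4 dBu.
Stage 2: -4 dBu is at or below the -3 dBu threshold — no compression; make-up brings it to 4 dBu.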